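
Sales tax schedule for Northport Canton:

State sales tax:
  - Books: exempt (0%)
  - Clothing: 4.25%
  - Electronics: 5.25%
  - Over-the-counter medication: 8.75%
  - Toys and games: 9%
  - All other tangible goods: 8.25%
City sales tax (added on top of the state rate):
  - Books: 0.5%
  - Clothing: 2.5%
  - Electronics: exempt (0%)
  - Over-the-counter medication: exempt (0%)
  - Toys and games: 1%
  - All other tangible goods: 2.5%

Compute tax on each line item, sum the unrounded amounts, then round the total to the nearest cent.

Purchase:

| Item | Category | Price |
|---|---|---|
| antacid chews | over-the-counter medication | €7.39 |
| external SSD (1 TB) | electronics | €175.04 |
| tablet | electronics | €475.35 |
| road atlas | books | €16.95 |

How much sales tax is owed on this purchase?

Antacid chews €7.39: over-the-counter medication → 8.75% + 0% city = 8.75% → €0.646625
External SSD (1 TB) €175.04: electronics → 5.25% + 0% city = 5.25% → €9.1896
Tablet €475.35: electronics → 5.25% + 0% city = 5.25% → €24.955875
Road atlas €16.95: books → 0% + 0.5% city = 0.5% → €0.08475
Unrounded tax sum = €34.87685 → €34.88

€34.88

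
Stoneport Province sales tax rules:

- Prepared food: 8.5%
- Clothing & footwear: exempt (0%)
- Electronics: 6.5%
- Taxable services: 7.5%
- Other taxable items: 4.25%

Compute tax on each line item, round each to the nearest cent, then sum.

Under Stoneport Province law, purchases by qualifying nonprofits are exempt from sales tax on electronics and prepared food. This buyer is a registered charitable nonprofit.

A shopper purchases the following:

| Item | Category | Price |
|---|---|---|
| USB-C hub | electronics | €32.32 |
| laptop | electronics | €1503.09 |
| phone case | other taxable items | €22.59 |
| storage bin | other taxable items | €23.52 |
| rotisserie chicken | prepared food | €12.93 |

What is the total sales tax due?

USB-C hub €32.32: electronics, buyer-exempt → 0% → €0.00
Laptop €1503.09: electronics, buyer-exempt → 0% → €0.00
Phone case €22.59: other taxable items → 4.25% → €0.96
Storage bin €23.52: other taxable items → 4.25% → €1.00
Rotisserie chicken €12.93: prepared food, buyer-exempt → 0% → €0.00
Total tax = €0.96 + €1.00 = €1.96

€1.96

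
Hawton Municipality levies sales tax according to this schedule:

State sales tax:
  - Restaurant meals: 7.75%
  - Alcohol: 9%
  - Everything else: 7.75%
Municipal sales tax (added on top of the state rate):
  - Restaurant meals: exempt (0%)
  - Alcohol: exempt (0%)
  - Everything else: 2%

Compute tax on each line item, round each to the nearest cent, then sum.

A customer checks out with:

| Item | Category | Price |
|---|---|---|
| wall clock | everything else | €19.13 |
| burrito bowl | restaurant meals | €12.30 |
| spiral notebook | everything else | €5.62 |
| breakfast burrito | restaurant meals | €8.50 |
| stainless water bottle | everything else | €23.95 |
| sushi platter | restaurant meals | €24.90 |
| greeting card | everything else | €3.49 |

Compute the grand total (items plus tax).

Wall clock €19.13: everything else → 7.75% + 2% municipal = 9.75% → €1.87
Burrito bowl €12.30: restaurant meals → 7.75% + 0% municipal = 7.75% → €0.95
Spiral notebook €5.62: everything else → 7.75% + 2% municipal = 9.75% → €0.55
Breakfast burrito €8.50: restaurant meals → 7.75% + 0% municipal = 7.75% → €0.66
Stainless water bottle €23.95: everything else → 7.75% + 2% municipal = 9.75% → €2.34
Sushi platter €24.90: restaurant meals → 7.75% + 0% municipal = 7.75% → €1.93
Greeting card €3.49: everything else → 7.75% + 2% municipal = 9.75% → €0.34
Subtotal = €97.89; tax = €8.64; total due = €106.53

€106.53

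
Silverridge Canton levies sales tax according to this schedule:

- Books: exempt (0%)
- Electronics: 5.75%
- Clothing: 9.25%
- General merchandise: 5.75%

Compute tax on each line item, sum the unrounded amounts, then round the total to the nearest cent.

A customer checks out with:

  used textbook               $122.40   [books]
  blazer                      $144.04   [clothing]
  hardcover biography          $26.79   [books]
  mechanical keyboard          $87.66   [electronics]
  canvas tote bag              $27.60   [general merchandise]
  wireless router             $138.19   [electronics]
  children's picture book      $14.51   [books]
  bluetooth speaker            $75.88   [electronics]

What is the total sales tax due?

$32.26

Used textbook $122.40: books → 0% → $0.00
Blazer $144.04: clothing → 9.25% → $13.3237
Hardcover biography $26.79: books → 0% → $0.00
Mechanical keyboard $87.66: electronics → 5.75% → $5.04045
Canvas tote bag $27.60: general merchandise → 5.75% → $1.587
Wireless router $138.19: electronics → 5.75% → $7.945925
Children's picture book $14.51: books → 0% → $0.00
Bluetooth speaker $75.88: electronics → 5.75% → $4.3631
Unrounded tax sum = $32.260175 → $32.26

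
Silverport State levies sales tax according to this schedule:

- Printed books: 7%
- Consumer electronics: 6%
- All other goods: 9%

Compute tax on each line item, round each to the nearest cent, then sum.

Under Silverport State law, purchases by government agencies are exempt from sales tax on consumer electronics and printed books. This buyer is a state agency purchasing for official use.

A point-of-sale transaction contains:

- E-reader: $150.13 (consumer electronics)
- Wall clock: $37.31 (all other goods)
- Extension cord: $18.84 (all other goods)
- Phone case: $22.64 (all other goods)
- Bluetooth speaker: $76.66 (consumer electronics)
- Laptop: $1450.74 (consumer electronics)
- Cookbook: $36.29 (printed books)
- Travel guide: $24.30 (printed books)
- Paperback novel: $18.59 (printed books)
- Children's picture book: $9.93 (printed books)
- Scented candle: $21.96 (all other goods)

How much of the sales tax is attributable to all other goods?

Wall clock $37.31: all other goods → 9% → $3.36
Extension cord $18.84: all other goods → 9% → $1.70
Phone case $22.64: all other goods → 9% → $2.04
Scented candle $21.96: all other goods → 9% → $1.98
Tax on all other goods = $3.36 + $1.70 + $2.04 + $1.98 = $9.08

$9.08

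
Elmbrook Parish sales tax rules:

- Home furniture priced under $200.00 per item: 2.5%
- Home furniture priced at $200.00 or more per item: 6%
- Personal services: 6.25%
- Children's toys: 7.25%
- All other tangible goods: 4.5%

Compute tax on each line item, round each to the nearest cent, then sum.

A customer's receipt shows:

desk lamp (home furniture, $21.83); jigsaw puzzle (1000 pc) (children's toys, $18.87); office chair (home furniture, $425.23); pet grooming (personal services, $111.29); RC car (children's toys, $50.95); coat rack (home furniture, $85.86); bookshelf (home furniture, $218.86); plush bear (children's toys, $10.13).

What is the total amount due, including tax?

Desk lamp $21.83: home furniture, under $200.00 → 2.5% → $0.55
Jigsaw puzzle (1000 pc) $18.87: children's toys → 7.25% → $1.37
Office chair $425.23: home furniture, $200.00 or more → 6% → $25.51
Pet grooming $111.29: personal services → 6.25% → $6.96
RC car $50.95: children's toys → 7.25% → $3.69
Coat rack $85.86: home furniture, under $200.00 → 2.5% → $2.15
Bookshelf $218.86: home furniture, $200.00 or more → 6% → $13.13
Plush bear $10.13: children's toys → 7.25% → $0.73
Subtotal = $943.02; tax = $54.09; total due = $997.11

$997.11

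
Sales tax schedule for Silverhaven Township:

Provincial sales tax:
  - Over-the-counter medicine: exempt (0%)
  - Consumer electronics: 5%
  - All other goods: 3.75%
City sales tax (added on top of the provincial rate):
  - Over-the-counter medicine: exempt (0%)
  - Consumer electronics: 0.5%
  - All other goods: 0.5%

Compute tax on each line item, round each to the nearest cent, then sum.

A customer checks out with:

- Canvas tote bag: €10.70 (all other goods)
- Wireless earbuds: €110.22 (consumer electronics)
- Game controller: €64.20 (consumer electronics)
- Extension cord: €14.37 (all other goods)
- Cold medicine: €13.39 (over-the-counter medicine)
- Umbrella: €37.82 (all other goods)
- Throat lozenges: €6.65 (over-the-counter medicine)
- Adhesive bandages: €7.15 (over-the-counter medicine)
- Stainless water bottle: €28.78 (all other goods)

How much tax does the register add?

€13.48

Canvas tote bag €10.70: all other goods → 3.75% + 0.5% city = 4.25% → €0.45
Wireless earbuds €110.22: consumer electronics → 5% + 0.5% city = 5.5% → €6.06
Game controller €64.20: consumer electronics → 5% + 0.5% city = 5.5% → €3.53
Extension cord €14.37: all other goods → 3.75% + 0.5% city = 4.25% → €0.61
Cold medicine €13.39: over-the-counter medicine → 0% + 0% city = 0% → €0.00
Umbrella €37.82: all other goods → 3.75% + 0.5% city = 4.25% → €1.61
Throat lozenges €6.65: over-the-counter medicine → 0% + 0% city = 0% → €0.00
Adhesive bandages €7.15: over-the-counter medicine → 0% + 0% city = 0% → €0.00
Stainless water bottle €28.78: all other goods → 3.75% + 0.5% city = 4.25% → €1.22
Total tax = €0.45 + €6.06 + €3.53 + €0.61 + €1.61 + €1.22 = €13.48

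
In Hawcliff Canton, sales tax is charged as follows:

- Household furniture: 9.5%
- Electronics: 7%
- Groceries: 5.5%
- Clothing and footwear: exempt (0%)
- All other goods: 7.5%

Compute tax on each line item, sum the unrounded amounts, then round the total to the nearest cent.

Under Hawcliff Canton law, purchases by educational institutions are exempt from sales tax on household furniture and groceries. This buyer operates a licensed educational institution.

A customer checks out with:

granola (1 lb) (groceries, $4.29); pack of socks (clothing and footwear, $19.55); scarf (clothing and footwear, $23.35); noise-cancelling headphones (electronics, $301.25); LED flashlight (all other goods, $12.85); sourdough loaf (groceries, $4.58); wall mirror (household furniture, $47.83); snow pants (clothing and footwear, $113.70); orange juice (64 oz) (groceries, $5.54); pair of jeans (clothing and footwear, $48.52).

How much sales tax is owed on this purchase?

Granola (1 lb) $4.29: groceries, buyer-exempt → 0% → $0.00
Pack of socks $19.55: clothing and footwear → 0% → $0.00
Scarf $23.35: clothing and footwear → 0% → $0.00
Noise-cancelling headphones $301.25: electronics → 7% → $21.0875
LED flashlight $12.85: all other goods → 7.5% → $0.96375
Sourdough loaf $4.58: groceries, buyer-exempt → 0% → $0.00
Wall mirror $47.83: household furniture, buyer-exempt → 0% → $0.00
Snow pants $113.70: clothing and footwear → 0% → $0.00
Orange juice (64 oz) $5.54: groceries, buyer-exempt → 0% → $0.00
Pair of jeans $48.52: clothing and footwear → 0% → $0.00
Unrounded tax sum = $22.05125 → $22.05

$22.05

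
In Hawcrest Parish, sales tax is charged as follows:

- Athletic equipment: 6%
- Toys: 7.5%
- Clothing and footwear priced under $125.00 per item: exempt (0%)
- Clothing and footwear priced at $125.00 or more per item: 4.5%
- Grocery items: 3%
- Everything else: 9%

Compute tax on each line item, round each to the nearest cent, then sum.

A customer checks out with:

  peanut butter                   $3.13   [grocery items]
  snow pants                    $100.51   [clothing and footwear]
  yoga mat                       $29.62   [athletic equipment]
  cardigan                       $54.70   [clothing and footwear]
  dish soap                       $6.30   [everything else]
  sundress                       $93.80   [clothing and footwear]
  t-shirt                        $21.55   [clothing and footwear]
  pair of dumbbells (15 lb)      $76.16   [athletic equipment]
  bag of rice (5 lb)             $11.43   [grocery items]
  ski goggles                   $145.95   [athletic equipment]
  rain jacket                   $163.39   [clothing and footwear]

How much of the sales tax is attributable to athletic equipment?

Yoga mat $29.62: athletic equipment → 6% → $1.78
Pair of dumbbells (15 lb) $76.16: athletic equipment → 6% → $4.57
Ski goggles $145.95: athletic equipment → 6% → $8.76
Tax on athletic equipment = $1.78 + $4.57 + $8.76 = $15.11

$15.11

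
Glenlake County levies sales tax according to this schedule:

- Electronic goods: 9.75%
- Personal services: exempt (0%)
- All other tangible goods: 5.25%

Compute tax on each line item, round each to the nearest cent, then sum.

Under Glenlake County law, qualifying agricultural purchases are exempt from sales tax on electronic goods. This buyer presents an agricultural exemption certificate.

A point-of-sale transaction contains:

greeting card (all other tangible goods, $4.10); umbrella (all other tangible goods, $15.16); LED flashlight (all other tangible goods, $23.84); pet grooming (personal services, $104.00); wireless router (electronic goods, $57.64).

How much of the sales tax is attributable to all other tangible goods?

$2.27

Greeting card $4.10: all other tangible goods → 5.25% → $0.22
Umbrella $15.16: all other tangible goods → 5.25% → $0.80
LED flashlight $23.84: all other tangible goods → 5.25% → $1.25
Tax on all other tangible goods = $0.22 + $0.80 + $1.25 = $2.27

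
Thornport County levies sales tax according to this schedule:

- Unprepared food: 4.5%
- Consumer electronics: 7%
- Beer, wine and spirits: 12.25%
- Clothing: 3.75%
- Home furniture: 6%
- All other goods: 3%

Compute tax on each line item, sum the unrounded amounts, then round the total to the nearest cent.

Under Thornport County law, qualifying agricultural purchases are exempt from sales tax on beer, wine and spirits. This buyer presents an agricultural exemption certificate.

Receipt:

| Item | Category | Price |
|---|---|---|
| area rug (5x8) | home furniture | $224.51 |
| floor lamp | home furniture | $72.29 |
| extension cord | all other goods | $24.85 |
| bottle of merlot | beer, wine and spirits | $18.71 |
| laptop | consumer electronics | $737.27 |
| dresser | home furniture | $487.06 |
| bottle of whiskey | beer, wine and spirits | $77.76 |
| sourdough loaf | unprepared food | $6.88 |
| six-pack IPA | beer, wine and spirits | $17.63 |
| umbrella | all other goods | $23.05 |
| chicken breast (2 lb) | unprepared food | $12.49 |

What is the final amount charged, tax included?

$1803.45

Area rug (5x8) $224.51: home furniture → 6% → $13.4706
Floor lamp $72.29: home furniture → 6% → $4.3374
Extension cord $24.85: all other goods → 3% → $0.7455
Bottle of merlot $18.71: beer, wine and spirits, buyer-exempt → 0% → $0.00
Laptop $737.27: consumer electronics → 7% → $51.6089
Dresser $487.06: home furniture → 6% → $29.2236
Bottle of whiskey $77.76: beer, wine and spirits, buyer-exempt → 0% → $0.00
Sourdough loaf $6.88: unprepared food → 4.5% → $0.3096
Six-pack IPA $17.63: beer, wine and spirits, buyer-exempt → 0% → $0.00
Umbrella $23.05: all other goods → 3% → $0.6915
Chicken breast (2 lb) $12.49: unprepared food → 4.5% → $0.56205
Subtotal = $1702.50; unrounded tax = $100.94915 → $100.95; total due = $1803.45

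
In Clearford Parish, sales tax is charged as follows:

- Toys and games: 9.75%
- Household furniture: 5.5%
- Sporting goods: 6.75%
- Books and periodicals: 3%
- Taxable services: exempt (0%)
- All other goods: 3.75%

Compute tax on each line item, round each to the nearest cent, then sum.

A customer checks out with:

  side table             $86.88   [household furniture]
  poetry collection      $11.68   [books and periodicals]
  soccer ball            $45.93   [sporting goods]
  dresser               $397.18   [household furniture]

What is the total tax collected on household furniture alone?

Side table $86.88: household furniture → 5.5% → $4.78
Dresser $397.18: household furniture → 5.5% → $21.84
Tax on household furniture = $4.78 + $21.84 = $26.62

$26.62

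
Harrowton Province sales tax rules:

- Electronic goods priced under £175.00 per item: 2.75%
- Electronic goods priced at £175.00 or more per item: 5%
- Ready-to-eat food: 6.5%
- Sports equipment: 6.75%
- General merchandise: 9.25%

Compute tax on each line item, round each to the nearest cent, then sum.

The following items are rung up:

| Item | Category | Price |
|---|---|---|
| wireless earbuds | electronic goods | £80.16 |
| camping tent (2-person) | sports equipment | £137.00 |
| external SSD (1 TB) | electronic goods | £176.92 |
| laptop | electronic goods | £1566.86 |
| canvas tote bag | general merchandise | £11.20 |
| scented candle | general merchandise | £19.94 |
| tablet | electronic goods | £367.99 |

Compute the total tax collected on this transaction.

£119.92

Wireless earbuds £80.16: electronic goods, under £175.00 → 2.75% → £2.20
Camping tent (2-person) £137.00: sports equipment → 6.75% → £9.25
External SSD (1 TB) £176.92: electronic goods, £175.00 or more → 5% → £8.85
Laptop £1566.86: electronic goods, £175.00 or more → 5% → £78.34
Canvas tote bag £11.20: general merchandise → 9.25% → £1.04
Scented candle £19.94: general merchandise → 9.25% → £1.84
Tablet £367.99: electronic goods, £175.00 or more → 5% → £18.40
Total tax = £2.20 + £9.25 + £8.85 + £78.34 + £1.04 + £1.84 + £18.40 = £119.92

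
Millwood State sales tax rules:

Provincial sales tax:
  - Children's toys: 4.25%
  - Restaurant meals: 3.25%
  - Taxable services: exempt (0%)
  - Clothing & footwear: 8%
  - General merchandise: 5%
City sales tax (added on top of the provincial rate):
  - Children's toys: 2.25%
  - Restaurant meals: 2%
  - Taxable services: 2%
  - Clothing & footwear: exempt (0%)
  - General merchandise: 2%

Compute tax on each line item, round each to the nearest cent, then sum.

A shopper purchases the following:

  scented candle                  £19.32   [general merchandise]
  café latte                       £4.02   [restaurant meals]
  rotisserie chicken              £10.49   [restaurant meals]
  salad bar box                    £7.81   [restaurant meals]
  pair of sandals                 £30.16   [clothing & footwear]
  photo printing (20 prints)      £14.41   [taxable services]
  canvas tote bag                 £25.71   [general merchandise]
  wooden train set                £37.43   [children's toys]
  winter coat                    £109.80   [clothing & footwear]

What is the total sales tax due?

Scented candle £19.32: general merchandise → 5% + 2% city = 7% → £1.35
Café latte £4.02: restaurant meals → 3.25% + 2% city = 5.25% → £0.21
Rotisserie chicken £10.49: restaurant meals → 3.25% + 2% city = 5.25% → £0.55
Salad bar box £7.81: restaurant meals → 3.25% + 2% city = 5.25% → £0.41
Pair of sandals £30.16: clothing & footwear → 8% + 0% city = 8% → £2.41
Photo printing (20 prints) £14.41: taxable services → 0% + 2% city = 2% → £0.29
Canvas tote bag £25.71: general merchandise → 5% + 2% city = 7% → £1.80
Wooden train set £37.43: children's toys → 4.25% + 2.25% city = 6.5% → £2.43
Winter coat £109.80: clothing & footwear → 8% + 0% city = 8% → £8.78
Total tax = £1.35 + £0.21 + £0.55 + £0.41 + £2.41 + £0.29 + £1.80 + £2.43 + £8.78 = £18.23

£18.23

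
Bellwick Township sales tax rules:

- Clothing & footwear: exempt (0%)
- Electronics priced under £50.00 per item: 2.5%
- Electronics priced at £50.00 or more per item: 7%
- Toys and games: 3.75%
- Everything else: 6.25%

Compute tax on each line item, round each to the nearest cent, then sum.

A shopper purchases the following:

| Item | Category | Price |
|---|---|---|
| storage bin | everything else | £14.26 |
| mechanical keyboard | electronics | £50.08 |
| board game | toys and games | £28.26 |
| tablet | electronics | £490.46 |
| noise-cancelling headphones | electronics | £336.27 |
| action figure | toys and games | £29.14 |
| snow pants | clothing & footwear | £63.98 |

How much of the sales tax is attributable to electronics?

£61.38

Mechanical keyboard £50.08: electronics, £50.00 or more → 7% → £3.51
Tablet £490.46: electronics, £50.00 or more → 7% → £34.33
Noise-cancelling headphones £336.27: electronics, £50.00 or more → 7% → £23.54
Tax on electronics = £3.51 + £34.33 + £23.54 = £61.38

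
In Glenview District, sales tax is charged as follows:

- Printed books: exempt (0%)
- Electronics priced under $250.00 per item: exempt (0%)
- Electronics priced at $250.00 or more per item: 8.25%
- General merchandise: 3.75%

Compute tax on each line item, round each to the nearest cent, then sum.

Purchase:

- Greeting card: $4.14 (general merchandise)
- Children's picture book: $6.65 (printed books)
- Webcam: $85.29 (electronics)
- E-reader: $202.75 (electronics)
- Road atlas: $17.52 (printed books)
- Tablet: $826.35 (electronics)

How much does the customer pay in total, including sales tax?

$1211.03

Greeting card $4.14: general merchandise → 3.75% → $0.16
Children's picture book $6.65: printed books → 0% → $0.00
Webcam $85.29: electronics, under $250.00 → 0% → $0.00
E-reader $202.75: electronics, under $250.00 → 0% → $0.00
Road atlas $17.52: printed books → 0% → $0.00
Tablet $826.35: electronics, $250.00 or more → 8.25% → $68.17
Subtotal = $1142.70; tax = $68.33; total due = $1211.03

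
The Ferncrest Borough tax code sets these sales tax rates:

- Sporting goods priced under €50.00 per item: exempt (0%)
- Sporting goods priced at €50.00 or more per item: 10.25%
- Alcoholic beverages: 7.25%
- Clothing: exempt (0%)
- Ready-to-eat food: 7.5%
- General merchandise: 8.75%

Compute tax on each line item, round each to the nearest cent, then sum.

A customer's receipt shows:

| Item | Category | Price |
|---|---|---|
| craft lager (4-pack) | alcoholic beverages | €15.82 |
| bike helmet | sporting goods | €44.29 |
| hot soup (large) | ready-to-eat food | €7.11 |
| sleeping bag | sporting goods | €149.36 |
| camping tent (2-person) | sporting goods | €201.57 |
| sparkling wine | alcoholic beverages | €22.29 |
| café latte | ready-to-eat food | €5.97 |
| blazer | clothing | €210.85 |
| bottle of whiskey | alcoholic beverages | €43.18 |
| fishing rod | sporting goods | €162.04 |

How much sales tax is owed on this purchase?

Craft lager (4-pack) €15.82: alcoholic beverages → 7.25% → €1.15
Bike helmet €44.29: sporting goods, under €50.00 → 0% → €0.00
Hot soup (large) €7.11: ready-to-eat food → 7.5% → €0.53
Sleeping bag €149.36: sporting goods, €50.00 or more → 10.25% → €15.31
Camping tent (2-person) €201.57: sporting goods, €50.00 or more → 10.25% → €20.66
Sparkling wine €22.29: alcoholic beverages → 7.25% → €1.62
Café latte €5.97: ready-to-eat food → 7.5% → €0.45
Blazer €210.85: clothing → 0% → €0.00
Bottle of whiskey €43.18: alcoholic beverages → 7.25% → €3.13
Fishing rod €162.04: sporting goods, €50.00 or more → 10.25% → €16.61
Total tax = €1.15 + €0.53 + €15.31 + €20.66 + €1.62 + €0.45 + €3.13 + €16.61 = €59.46

€59.46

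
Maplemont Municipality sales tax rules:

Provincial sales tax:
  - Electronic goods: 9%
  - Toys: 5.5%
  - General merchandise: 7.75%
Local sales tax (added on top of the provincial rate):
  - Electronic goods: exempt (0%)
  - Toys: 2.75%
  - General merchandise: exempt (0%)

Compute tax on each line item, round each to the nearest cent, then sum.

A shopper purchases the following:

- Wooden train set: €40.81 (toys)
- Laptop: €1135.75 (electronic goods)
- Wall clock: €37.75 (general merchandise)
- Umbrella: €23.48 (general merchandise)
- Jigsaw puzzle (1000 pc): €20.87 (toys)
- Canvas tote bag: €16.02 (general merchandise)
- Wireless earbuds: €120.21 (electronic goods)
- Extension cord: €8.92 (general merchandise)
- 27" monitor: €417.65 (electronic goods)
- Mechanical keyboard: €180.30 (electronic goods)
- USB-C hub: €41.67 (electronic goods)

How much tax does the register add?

Wooden train set €40.81: toys → 5.5% + 2.75% local = 8.25% → €3.37
Laptop €1135.75: electronic goods → 9% + 0% local = 9% → €102.22
Wall clock €37.75: general merchandise → 7.75% + 0% local = 7.75% → €2.93
Umbrella €23.48: general merchandise → 7.75% + 0% local = 7.75% → €1.82
Jigsaw puzzle (1000 pc) €20.87: toys → 5.5% + 2.75% local = 8.25% → €1.72
Canvas tote bag €16.02: general merchandise → 7.75% + 0% local = 7.75% → €1.24
Wireless earbuds €120.21: electronic goods → 9% + 0% local = 9% → €10.82
Extension cord €8.92: general merchandise → 7.75% + 0% local = 7.75% → €0.69
27" monitor €417.65: electronic goods → 9% + 0% local = 9% → €37.59
Mechanical keyboard €180.30: electronic goods → 9% + 0% local = 9% → €16.23
USB-C hub €41.67: electronic goods → 9% + 0% local = 9% → €3.75
Total tax = €3.37 + €102.22 + €2.93 + €1.82 + €1.72 + €1.24 + €10.82 + €0.69 + €37.59 + €16.23 + €3.75 = €182.38

€182.38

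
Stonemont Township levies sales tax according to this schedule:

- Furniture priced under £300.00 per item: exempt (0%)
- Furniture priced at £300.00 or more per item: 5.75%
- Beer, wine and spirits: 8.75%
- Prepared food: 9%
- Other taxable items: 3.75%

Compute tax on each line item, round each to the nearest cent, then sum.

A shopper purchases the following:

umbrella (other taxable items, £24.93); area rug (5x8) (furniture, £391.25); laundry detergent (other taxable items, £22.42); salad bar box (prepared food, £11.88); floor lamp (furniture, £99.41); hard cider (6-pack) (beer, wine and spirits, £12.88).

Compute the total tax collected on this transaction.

Umbrella £24.93: other taxable items → 3.75% → £0.93
Area rug (5x8) £391.25: furniture, £300.00 or more → 5.75% → £22.50
Laundry detergent £22.42: other taxable items → 3.75% → £0.84
Salad bar box £11.88: prepared food → 9% → £1.07
Floor lamp £99.41: furniture, under £300.00 → 0% → £0.00
Hard cider (6-pack) £12.88: beer, wine and spirits → 8.75% → £1.13
Total tax = £0.93 + £22.50 + £0.84 + £1.07 + £1.13 = £26.47

£26.47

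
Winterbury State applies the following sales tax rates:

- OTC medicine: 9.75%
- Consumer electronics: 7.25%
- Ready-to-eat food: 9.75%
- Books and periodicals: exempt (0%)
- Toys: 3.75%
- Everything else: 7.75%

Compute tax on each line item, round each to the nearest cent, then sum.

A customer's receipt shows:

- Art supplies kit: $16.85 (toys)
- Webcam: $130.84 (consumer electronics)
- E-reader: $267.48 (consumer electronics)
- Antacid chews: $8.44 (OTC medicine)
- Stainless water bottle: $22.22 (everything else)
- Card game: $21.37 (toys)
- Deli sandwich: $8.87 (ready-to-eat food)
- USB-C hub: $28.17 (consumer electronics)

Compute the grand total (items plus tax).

Art supplies kit $16.85: toys → 3.75% → $0.63
Webcam $130.84: consumer electronics → 7.25% → $9.49
E-reader $267.48: consumer electronics → 7.25% → $19.39
Antacid chews $8.44: OTC medicine → 9.75% → $0.82
Stainless water bottle $22.22: everything else → 7.75% → $1.72
Card game $21.37: toys → 3.75% → $0.80
Deli sandwich $8.87: ready-to-eat food → 9.75% → $0.86
USB-C hub $28.17: consumer electronics → 7.25% → $2.04
Subtotal = $504.24; tax = $35.75; total due = $539.99

$539.99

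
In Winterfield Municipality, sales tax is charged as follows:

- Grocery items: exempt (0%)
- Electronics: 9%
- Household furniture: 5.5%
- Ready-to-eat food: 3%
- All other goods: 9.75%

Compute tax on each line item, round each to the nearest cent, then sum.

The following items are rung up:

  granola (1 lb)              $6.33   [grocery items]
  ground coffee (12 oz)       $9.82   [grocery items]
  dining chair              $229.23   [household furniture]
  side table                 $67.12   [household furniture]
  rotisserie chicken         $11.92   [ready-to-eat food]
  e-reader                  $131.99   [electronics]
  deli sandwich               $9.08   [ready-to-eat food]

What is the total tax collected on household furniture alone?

$16.30

Dining chair $229.23: household furniture → 5.5% → $12.61
Side table $67.12: household furniture → 5.5% → $3.69
Tax on household furniture = $12.61 + $3.69 = $16.30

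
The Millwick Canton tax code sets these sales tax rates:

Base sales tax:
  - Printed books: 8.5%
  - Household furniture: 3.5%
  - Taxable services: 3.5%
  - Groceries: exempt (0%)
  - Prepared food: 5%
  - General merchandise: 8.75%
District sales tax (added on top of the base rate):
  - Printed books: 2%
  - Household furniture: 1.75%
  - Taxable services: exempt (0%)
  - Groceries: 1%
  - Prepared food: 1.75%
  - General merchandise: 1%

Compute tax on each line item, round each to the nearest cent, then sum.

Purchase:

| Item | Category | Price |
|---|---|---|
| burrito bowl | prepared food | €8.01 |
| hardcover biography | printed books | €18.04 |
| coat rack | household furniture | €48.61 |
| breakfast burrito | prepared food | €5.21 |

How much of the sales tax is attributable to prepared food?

€0.89

Burrito bowl €8.01: prepared food → 5% + 1.75% district = 6.75% → €0.54
Breakfast burrito €5.21: prepared food → 5% + 1.75% district = 6.75% → €0.35
Tax on prepared food = €0.54 + €0.35 = €0.89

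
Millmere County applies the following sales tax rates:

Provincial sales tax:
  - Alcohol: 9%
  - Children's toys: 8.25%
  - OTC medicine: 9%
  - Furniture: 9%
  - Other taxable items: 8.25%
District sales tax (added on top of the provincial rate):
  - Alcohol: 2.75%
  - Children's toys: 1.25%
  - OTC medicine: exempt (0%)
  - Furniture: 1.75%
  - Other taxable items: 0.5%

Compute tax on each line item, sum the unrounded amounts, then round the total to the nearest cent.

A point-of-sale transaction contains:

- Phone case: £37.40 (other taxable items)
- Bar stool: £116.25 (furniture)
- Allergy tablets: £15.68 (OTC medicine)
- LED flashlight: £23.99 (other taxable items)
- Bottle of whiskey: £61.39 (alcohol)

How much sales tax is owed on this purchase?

Phone case £37.40: other taxable items → 8.25% + 0.5% district = 8.75% → £3.2725
Bar stool £116.25: furniture → 9% + 1.75% district = 10.75% → £12.496875
Allergy tablets £15.68: OTC medicine → 9% + 0% district = 9% → £1.4112
LED flashlight £23.99: other taxable items → 8.25% + 0.5% district = 8.75% → £2.099125
Bottle of whiskey £61.39: alcohol → 9% + 2.75% district = 11.75% → £7.213325
Unrounded tax sum = £26.493025 → £26.49

£26.49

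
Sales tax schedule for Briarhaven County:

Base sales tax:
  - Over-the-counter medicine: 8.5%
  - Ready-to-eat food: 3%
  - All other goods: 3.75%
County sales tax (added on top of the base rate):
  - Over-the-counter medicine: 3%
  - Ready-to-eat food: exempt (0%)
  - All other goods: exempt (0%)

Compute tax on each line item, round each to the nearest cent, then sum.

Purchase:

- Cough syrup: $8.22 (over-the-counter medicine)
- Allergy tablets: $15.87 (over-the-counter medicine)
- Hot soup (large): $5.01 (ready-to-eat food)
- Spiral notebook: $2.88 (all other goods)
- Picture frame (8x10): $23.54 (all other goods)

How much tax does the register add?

$3.92

Cough syrup $8.22: over-the-counter medicine → 8.5% + 3% county = 11.5% → $0.95
Allergy tablets $15.87: over-the-counter medicine → 8.5% + 3% county = 11.5% → $1.83
Hot soup (large) $5.01: ready-to-eat food → 3% + 0% county = 3% → $0.15
Spiral notebook $2.88: all other goods → 3.75% + 0% county = 3.75% → $0.11
Picture frame (8x10) $23.54: all other goods → 3.75% + 0% county = 3.75% → $0.88
Total tax = $0.95 + $1.83 + $0.15 + $0.11 + $0.88 = $3.92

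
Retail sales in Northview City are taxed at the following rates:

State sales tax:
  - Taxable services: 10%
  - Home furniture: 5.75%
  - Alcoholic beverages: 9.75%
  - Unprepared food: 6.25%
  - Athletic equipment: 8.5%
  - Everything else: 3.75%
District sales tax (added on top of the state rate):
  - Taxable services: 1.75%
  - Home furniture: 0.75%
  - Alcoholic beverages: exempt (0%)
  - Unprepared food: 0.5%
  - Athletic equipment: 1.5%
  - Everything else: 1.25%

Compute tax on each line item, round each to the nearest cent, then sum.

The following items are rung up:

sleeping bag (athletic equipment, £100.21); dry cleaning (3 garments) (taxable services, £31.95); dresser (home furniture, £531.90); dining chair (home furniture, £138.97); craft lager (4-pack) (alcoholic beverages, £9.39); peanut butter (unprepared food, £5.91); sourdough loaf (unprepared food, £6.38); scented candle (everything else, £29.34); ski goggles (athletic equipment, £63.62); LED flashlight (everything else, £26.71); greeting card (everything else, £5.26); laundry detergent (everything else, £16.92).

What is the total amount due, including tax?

£1035.96

Sleeping bag £100.21: athletic equipment → 8.5% + 1.5% district = 10% → £10.02
Dry cleaning (3 garments) £31.95: taxable services → 10% + 1.75% district = 11.75% → £3.75
Dresser £531.90: home furniture → 5.75% + 0.75% district = 6.5% → £34.57
Dining chair £138.97: home furniture → 5.75% + 0.75% district = 6.5% → £9.03
Craft lager (4-pack) £9.39: alcoholic beverages → 9.75% + 0% district = 9.75% → £0.92
Peanut butter £5.91: unprepared food → 6.25% + 0.5% district = 6.75% → £0.40
Sourdough loaf £6.38: unprepared food → 6.25% + 0.5% district = 6.75% → £0.43
Scented candle £29.34: everything else → 3.75% + 1.25% district = 5% → £1.47
Ski goggles £63.62: athletic equipment → 8.5% + 1.5% district = 10% → £6.36
LED flashlight £26.71: everything else → 3.75% + 1.25% district = 5% → £1.34
Greeting card £5.26: everything else → 3.75% + 1.25% district = 5% → £0.26
Laundry detergent £16.92: everything else → 3.75% + 1.25% district = 5% → £0.85
Subtotal = £966.56; tax = £69.40; total due = £1035.96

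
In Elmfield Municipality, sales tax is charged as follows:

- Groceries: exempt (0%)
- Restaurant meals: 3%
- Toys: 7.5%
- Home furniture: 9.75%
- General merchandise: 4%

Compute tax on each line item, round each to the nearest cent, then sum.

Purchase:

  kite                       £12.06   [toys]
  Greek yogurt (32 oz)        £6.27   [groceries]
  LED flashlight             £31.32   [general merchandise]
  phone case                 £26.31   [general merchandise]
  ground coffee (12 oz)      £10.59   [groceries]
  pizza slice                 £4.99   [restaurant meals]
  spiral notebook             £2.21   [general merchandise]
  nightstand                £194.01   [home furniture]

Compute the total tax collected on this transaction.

Kite £12.06: toys → 7.5% → £0.90
Greek yogurt (32 oz) £6.27: groceries → 0% → £0.00
LED flashlight £31.32: general merchandise → 4% → £1.25
Phone case £26.31: general merchandise → 4% → £1.05
Ground coffee (12 oz) £10.59: groceries → 0% → £0.00
Pizza slice £4.99: restaurant meals → 3% → £0.15
Spiral notebook £2.21: general merchandise → 4% → £0.09
Nightstand £194.01: home furniture → 9.75% → £18.92
Total tax = £0.90 + £1.25 + £1.05 + £0.15 + £0.09 + £18.92 = £22.36

£22.36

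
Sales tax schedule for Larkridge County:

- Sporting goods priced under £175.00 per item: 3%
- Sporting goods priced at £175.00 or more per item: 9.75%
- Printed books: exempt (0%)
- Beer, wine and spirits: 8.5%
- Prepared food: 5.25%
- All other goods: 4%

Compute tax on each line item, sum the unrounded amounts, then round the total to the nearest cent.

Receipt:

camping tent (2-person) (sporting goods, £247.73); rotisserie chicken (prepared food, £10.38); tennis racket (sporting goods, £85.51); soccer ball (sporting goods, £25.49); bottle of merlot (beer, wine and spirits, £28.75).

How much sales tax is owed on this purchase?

£30.47

Camping tent (2-person) £247.73: sporting goods, £175.00 or more → 9.75% → £24.153675
Rotisserie chicken £10.38: prepared food → 5.25% → £0.54495
Tennis racket £85.51: sporting goods, under £175.00 → 3% → £2.5653
Soccer ball £25.49: sporting goods, under £175.00 → 3% → £0.7647
Bottle of merlot £28.75: beer, wine and spirits → 8.5% → £2.44375
Unrounded tax sum = £30.472375 → £30.47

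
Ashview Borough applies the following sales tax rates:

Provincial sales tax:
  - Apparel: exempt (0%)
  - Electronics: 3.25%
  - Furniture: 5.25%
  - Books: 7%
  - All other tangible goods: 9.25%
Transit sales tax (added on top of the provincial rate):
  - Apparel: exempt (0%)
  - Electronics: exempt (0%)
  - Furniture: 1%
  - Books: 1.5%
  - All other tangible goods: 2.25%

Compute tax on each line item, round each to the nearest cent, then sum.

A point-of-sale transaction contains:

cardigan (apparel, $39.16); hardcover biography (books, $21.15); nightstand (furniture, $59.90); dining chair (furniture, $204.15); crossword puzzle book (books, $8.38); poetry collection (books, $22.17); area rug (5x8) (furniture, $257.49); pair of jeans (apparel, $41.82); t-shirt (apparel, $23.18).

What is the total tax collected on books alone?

Hardcover biography $21.15: books → 7% + 1.5% transit = 8.5% → $1.80
Crossword puzzle book $8.38: books → 7% + 1.5% transit = 8.5% → $0.71
Poetry collection $22.17: books → 7% + 1.5% transit = 8.5% → $1.88
Tax on books = $1.80 + $0.71 + $1.88 = $4.39

$4.39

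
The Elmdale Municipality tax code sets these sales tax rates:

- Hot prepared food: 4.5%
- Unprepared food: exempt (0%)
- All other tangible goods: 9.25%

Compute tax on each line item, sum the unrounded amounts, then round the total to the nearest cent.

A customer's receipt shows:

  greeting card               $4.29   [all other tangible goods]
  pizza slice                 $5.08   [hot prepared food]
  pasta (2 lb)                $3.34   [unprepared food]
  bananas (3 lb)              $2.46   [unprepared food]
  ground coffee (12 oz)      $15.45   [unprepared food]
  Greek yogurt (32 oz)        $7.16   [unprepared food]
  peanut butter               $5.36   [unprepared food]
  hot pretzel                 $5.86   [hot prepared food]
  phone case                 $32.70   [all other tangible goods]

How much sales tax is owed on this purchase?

$3.91

Greeting card $4.29: all other tangible goods → 9.25% → $0.396825
Pizza slice $5.08: hot prepared food → 4.5% → $0.2286
Pasta (2 lb) $3.34: unprepared food → 0% → $0.00
Bananas (3 lb) $2.46: unprepared food → 0% → $0.00
Ground coffee (12 oz) $15.45: unprepared food → 0% → $0.00
Greek yogurt (32 oz) $7.16: unprepared food → 0% → $0.00
Peanut butter $5.36: unprepared food → 0% → $0.00
Hot pretzel $5.86: hot prepared food → 4.5% → $0.2637
Phone case $32.70: all other tangible goods → 9.25% → $3.02475
Unrounded tax sum = $3.913875 → $3.91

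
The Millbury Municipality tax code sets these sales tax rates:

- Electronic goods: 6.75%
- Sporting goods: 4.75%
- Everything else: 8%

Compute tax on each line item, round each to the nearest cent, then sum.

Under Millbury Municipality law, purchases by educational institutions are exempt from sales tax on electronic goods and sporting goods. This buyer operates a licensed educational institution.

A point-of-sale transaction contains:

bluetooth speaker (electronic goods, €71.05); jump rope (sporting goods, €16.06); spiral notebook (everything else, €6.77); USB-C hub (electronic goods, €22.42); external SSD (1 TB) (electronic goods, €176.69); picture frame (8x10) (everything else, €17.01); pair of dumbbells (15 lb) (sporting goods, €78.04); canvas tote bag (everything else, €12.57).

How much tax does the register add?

Bluetooth speaker €71.05: electronic goods, buyer-exempt → 0% → €0.00
Jump rope €16.06: sporting goods, buyer-exempt → 0% → €0.00
Spiral notebook €6.77: everything else → 8% → €0.54
USB-C hub €22.42: electronic goods, buyer-exempt → 0% → €0.00
External SSD (1 TB) €176.69: electronic goods, buyer-exempt → 0% → €0.00
Picture frame (8x10) €17.01: everything else → 8% → €1.36
Pair of dumbbells (15 lb) €78.04: sporting goods, buyer-exempt → 0% → €0.00
Canvas tote bag €12.57: everything else → 8% → €1.01
Total tax = €0.54 + €1.36 + €1.01 = €2.91

€2.91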